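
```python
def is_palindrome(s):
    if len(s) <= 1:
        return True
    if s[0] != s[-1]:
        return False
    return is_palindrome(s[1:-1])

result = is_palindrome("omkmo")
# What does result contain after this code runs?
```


is_palindrome("omkmo")
"omkmo": s[0]='o' == s[-1]='o' -> is_palindrome("mkm")
"mkm": s[0]='m' == s[-1]='m' -> is_palindrome("k")
"k": len <= 1 -> True
= True


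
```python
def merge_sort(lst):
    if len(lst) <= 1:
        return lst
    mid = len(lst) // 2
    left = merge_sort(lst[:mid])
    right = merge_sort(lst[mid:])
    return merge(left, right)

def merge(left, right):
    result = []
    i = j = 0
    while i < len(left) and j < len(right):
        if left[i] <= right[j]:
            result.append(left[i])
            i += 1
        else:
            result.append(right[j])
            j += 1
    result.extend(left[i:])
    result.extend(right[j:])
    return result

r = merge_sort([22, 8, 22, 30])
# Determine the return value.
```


merge_sort([22, 8, 22, 30])
Split into [22, 8] and [22, 30]
Left sorted: [8, 22]
Right sorted: [22, 30]
Merge [8, 22] and [22, 30]
= [8, 22, 22, 30]


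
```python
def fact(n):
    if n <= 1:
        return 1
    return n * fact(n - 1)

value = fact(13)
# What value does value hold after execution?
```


fact(13)
= 13 * fact(12)
= 13 * 12 * fact(11)
= 13 * 12 * 11 * fact(10)
= 13 * 12 * 11 * 10 * fact(9)
= 13 * 12 * 11 * 10 * 9 * fact(8)
= 13 * 12 * 11 * 10 * 9 * 8 * fact(7)
= 13 * 12 * 11 * 10 * 9 * 8 * 7 * fact(6)
= 13 * 12 * 11 * 10 * 9 * 8 * 7 * 6 * fact(5)
= 13 * 12 * 11 * 10 * 9 * 8 * 7 * 6 * 5 * fact(4)
= 13 * 12 * 11 * 10 * 9 * 8 * 7 * 6 * 5 * 4 * fact(3)
= 13 * 12 * 11 * 10 * 9 * 8 * 7 * 6 * 5 * 4 * 3 * fact(2)
= 13 * 12 * 11 * 10 * 9 * 8 * 7 * 6 * 5 * 4 * 3 * 2 * fact(1)
= 13 * 12 * 11 * 10 * 9 * 8 * 7 * 6 * 5 * 4 * 3 * 2 * 1
= 6227020800


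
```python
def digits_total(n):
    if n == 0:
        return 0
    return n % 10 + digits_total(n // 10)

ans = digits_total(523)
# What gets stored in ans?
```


digits_total(523)
= 3 + digits_total(52)
= 3 + 2 + digits_total(5)
= 3 + 2 + 5 + digits_total(0)
= 3 + 2 + 5 + 0
= 10


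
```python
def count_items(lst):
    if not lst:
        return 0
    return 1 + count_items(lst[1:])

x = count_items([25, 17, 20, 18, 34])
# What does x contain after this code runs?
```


count_items([25, 17, 20, 18, 34])
= 1 + count_items([17, 20, 18, 34])
= 1 + 1 + count_items([20, 18, 34])
= 1 + 1 + 1 + count_items([18, 34])
= 1 + 1 + 1 + 1 + count_items([34])
= 1 + 1 + 1 + 1 + 1 + count_items([])
= 1 + 1 + 1 + 1 + 1 + 0
= 5


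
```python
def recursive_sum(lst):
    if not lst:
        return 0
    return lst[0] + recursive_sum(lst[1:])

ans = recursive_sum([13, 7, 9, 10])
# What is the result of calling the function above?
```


recursive_sum([13, 7, 9, 10])
= 13 + recursive_sum([7, 9, 10])
= 13 + 7 + recursive_sum([9, 10])
= 13 + 7 + 9 + recursive_sum([10])
= 13 + 7 + 9 + 10 + recursive_sum([])
= 13 + 7 + 9 + 10 + 0
= 39


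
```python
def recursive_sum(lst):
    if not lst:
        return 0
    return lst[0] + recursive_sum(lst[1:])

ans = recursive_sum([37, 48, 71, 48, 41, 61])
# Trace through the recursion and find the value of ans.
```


recursive_sum([37, 48, 71, 48, 41, 61])
= 37 + recursive_sum([48, 71, 48, 41, 61])
= 37 + 48 + recursive_sum([71, 48, 41, 61])
= 37 + 48 + 71 + recursive_sum([48, 41, 61])
= 37 + 48 + 71 + 48 + recursive_sum([41, 61])
= 37 + 48 + 71 + 48 + 41 + recursive_sum([61])
= 37 + 48 + 71 + 48 + 41 + 61 + recursive_sum([])
= 37 + 48 + 71 + 48 + 41 + 61 + 0
= 306


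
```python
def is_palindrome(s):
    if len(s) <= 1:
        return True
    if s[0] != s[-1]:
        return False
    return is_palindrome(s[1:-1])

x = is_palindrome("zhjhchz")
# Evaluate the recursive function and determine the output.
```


is_palindrome("zhjhchz")
"zhjhchz": s[0]='z' == s[-1]='z' -> is_palindrome("hjhch")
"hjhch": s[0]='h' == s[-1]='h' -> is_palindrome("jhc")
"jhc": s[0]='j' != s[-1]='c' -> False
= False


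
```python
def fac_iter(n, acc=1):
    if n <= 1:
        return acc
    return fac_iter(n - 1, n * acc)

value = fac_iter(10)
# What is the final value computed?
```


fac_iter(10, 1)
= fac_iter(9, 10 * 1) = fac_iter(9, 10)
= fac_iter(8, 9 * 10) = fac_iter(8, 90)
= fac_iter(7, 8 * 90) = fac_iter(7, 720)
= fac_iter(6, 7 * 720) = fac_iter(6, 5040)
= fac_iter(5, 6 * 5040) = fac_iter(5, 30240)
= fac_iter(4, 5 * 30240) = fac_iter(4, 151200)
= fac_iter(3, 4 * 151200) = fac_iter(3, 604800)
= fac_iter(2, 3 * 604800) = fac_iter(2, 1814400)
= fac_iter(1, 2 * 1814400) = fac_iter(1, 3628800)
n <= 1, return acc = 3628800


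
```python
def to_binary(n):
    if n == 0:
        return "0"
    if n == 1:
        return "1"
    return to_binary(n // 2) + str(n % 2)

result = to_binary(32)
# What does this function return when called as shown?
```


to_binary(32)
= to_binary(16) + "0"
= to_binary(8) + "0" + "0"
= to_binary(4) + "0" + "0" + "0"
= to_binary(2) + "0" + "0" + "0" + "0"
= to_binary(1) + "0" + "0" + "0" + "0" + "0"
= "1" + "0" + "0" + "0" + "0" + "0"
= "100000"


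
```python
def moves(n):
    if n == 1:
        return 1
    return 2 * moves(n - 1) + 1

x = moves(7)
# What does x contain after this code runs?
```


moves(7)
= 2 * moves(6) + 1
= 2 * (2 * moves(5) + 1) + 1
= 2 * (2 * (2 * moves(4) + 1) + 1) + 1
= 2 * (2 * (2 * (2 * moves(3) + 1) + 1) + 1) + 1
= 2 * (2 * (2 * (2 * (2 * moves(2) + 1) + 1) + 1) + 1) + 1
= 2 * (2 * (2 * (2 * (2 * (2 * moves(1) + 1) + 1) + 1) + 1) + 1) + 1
Now compute bottom-up:
moves(1) = 1
moves(2) = 2 * 1 + 1 = 3
moves(3) = 2 * 3 + 1 = 7
moves(4) = 2 * 7 + 1 = 15
moves(5) = 2 * 15 + 1 = 31
moves(6) = 2 * 31 + 1 = 63
moves(7) = 2 * 63 + 1 = 127
= 127


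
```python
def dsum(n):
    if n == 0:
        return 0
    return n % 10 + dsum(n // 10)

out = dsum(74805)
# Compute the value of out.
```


dsum(74805)
= 5 + dsum(7480)
= 5 + 0 + dsum(748)
= 5 + 0 + 8 + dsum(74)
= 5 + 0 + 8 + 4 + dsum(7)
= 5 + 0 + 8 + 4 + 7 + dsum(0)
= 5 + 0 + 8 + 4 + 7 + 0
= 24


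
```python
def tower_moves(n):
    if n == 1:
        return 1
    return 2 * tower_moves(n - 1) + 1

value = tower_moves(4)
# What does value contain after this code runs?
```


tower_moves(4)
= 2 * tower_moves(3) + 1
= 2 * (2 * tower_moves(2) + 1) + 1
= 2 * (2 * (2 * tower_moves(1) + 1) + 1) + 1
Now compute bottom-up:
tower_moves(1) = 1
tower_moves(2) = 2 * 1 + 1 = 3
tower_moves(3) = 2 * 3 + 1 = 7
tower_moves(4) = 2 * 7 + 1 = 15
= 15


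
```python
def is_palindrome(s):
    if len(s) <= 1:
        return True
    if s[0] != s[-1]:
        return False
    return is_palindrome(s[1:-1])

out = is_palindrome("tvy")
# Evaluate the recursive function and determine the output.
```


is_palindrome("tvy")
"tvy": s[0]='t' != s[-1]='y' -> False
= False


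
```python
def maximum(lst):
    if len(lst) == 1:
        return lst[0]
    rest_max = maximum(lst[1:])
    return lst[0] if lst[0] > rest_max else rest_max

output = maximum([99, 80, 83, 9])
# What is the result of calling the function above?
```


maximum([99, 80, 83, 9])
= compare 99 with maximum([80, 83, 9])
= compare 80 with maximum([83, 9])
= compare 83 with maximum([9])
Base: maximum([9]) = 9
compare 83 with 9: max = 83
compare 80 with 83: max = 83
compare 99 with 83: max = 99
= 99


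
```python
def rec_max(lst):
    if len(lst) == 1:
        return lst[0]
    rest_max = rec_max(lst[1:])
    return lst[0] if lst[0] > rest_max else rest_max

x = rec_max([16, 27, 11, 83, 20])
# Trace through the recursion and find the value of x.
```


rec_max([16, 27, 11, 83, 20])
= compare 16 with rec_max([27, 11, 83, 20])
= compare 27 with rec_max([11, 83, 20])
= compare 11 with rec_max([83, 20])
= compare 83 with rec_max([20])
Base: rec_max([20]) = 20
compare 83 with 20: max = 83
compare 11 with 83: max = 83
compare 27 with 83: max = 83
compare 16 with 83: max = 83
= 83


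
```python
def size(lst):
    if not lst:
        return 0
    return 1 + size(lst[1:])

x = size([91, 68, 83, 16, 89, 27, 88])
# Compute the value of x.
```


size([91, 68, 83, 16, 89, 27, 88])
= 1 + size([68, 83, 16, 89, 27, 88])
= 1 + 1 + size([83, 16, 89, 27, 88])
= 1 + 1 + 1 + size([16, 89, 27, 88])
= 1 + 1 + 1 + 1 + size([89, 27, 88])
= 1 + 1 + 1 + 1 + 1 + size([27, 88])
= 1 + 1 + 1 + 1 + 1 + 1 + size([88])
= 1 + 1 + 1 + 1 + 1 + 1 + 1 + size([])
= 1 + 1 + 1 + 1 + 1 + 1 + 1 + 0
= 7


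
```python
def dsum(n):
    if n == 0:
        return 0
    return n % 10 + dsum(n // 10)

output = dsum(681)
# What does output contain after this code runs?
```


dsum(681)
= 1 + dsum(68)
= 1 + 8 + dsum(6)
= 1 + 8 + 6 + dsum(0)
= 1 + 8 + 6 + 0
= 15


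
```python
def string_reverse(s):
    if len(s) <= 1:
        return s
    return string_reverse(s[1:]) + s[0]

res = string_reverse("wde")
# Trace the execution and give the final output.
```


string_reverse("wde")
= string_reverse("de") + "w"
= string_reverse("e") + "d" + "w"
= "e" + "d" + "w"
= "edw"


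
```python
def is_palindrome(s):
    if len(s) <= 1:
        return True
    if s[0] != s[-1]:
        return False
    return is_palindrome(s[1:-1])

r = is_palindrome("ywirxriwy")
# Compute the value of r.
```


is_palindrome("ywirxriwy")
"ywirxriwy": s[0]='y' == s[-1]='y' -> is_palindrome("wirxriw")
"wirxriw": s[0]='w' == s[-1]='w' -> is_palindrome("irxri")
"irxri": s[0]='i' == s[-1]='i' -> is_palindrome("rxr")
"rxr": s[0]='r' == s[-1]='r' -> is_palindrome("x")
"x": len <= 1 -> True
= True


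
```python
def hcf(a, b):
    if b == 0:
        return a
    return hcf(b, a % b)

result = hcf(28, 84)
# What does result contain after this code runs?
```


hcf(28, 84)
= hcf(84, 28 % 84) = hcf(84, 28)
= hcf(28, 84 % 28) = hcf(28, 0)
b == 0, return a = 28


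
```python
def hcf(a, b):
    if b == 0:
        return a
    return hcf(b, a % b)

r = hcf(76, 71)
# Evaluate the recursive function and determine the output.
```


hcf(76, 71)
= hcf(71, 76 % 71) = hcf(71, 5)
= hcf(5, 71 % 5) = hcf(5, 1)
= hcf(1, 5 % 1) = hcf(1, 0)
b == 0, return a = 1


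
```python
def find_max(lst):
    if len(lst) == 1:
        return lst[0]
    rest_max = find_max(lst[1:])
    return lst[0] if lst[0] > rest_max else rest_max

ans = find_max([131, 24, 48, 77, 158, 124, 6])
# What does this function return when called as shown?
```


find_max([131, 24, 48, 77, 158, 124, 6])
= compare 131 with find_max([24, 48, 77, 158, 124, 6])
= compare 24 with find_max([48, 77, 158, 124, 6])
= compare 48 with find_max([77, 158, 124, 6])
= compare 77 with find_max([158, 124, 6])
= compare 158 with find_max([124, 6])
= compare 124 with find_max([6])
Base: find_max([6]) = 6
compare 124 with 6: max = 124
compare 158 with 124: max = 158
compare 77 with 158: max = 158
compare 48 with 158: max = 158
compare 24 with 158: max = 158
compare 131 with 158: max = 158
= 158


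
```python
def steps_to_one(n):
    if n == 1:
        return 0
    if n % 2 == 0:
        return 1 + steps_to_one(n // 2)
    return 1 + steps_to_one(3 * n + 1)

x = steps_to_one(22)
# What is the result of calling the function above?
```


steps_to_one(22)
22 is even -> steps_to_one(11)
11 is odd -> 3*11+1 = 34 -> steps_to_one(34)
34 is even -> steps_to_one(17)
17 is odd -> 3*17+1 = 52 -> steps_to_one(52)
52 is even -> steps_to_one(26)
26 is even -> steps_to_one(13)
13 is odd -> 3*13+1 = 40 -> steps_to_one(40)
40 is even -> steps_to_one(20)
20 is even -> steps_to_one(10)
10 is even -> steps_to_one(5)
5 is odd -> 3*5+1 = 16 -> steps_to_one(16)
16 is even -> steps_to_one(8)
8 is even -> steps_to_one(4)
4 is even -> steps_to_one(2)
2 is even -> steps_to_one(1)
Reached 1 after 15 steps
= 15


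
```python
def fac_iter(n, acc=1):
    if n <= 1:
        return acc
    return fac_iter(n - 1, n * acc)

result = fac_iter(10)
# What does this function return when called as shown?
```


fac_iter(10, 1)
= fac_iter(9, 10 * 1) = fac_iter(9, 10)
= fac_iter(8, 9 * 10) = fac_iter(8, 90)
= fac_iter(7, 8 * 90) = fac_iter(7, 720)
= fac_iter(6, 7 * 720) = fac_iter(6, 5040)
= fac_iter(5, 6 * 5040) = fac_iter(5, 30240)
= fac_iter(4, 5 * 30240) = fac_iter(4, 151200)
= fac_iter(3, 4 * 151200) = fac_iter(3, 604800)
= fac_iter(2, 3 * 604800) = fac_iter(2, 1814400)
= fac_iter(1, 2 * 1814400) = fac_iter(1, 3628800)
n <= 1, return acc = 3628800


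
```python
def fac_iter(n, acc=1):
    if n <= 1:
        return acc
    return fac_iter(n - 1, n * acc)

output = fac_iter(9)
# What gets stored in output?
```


fac_iter(9, 1)
= fac_iter(8, 9 * 1) = fac_iter(8, 9)
= fac_iter(7, 8 * 9) = fac_iter(7, 72)
= fac_iter(6, 7 * 72) = fac_iter(6, 504)
= fac_iter(5, 6 * 504) = fac_iter(5, 3024)
= fac_iter(4, 5 * 3024) = fac_iter(4, 15120)
= fac_iter(3, 4 * 15120) = fac_iter(3, 60480)
= fac_iter(2, 3 * 60480) = fac_iter(2, 181440)
= fac_iter(1, 2 * 181440) = fac_iter(1, 362880)
n <= 1, return acc = 362880


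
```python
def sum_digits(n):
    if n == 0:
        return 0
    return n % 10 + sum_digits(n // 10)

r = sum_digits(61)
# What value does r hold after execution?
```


sum_digits(61)
= 1 + sum_digits(6)
= 1 + 6 + sum_digits(0)
= 1 + 6 + 0
= 7


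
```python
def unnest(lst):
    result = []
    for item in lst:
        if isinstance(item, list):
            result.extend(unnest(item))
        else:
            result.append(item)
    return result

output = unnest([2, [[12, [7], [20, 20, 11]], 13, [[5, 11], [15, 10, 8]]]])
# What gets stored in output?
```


unnest([2, [[12, [7], [20, 20, 11]], 13, [[5, 11], [15, 10, 8]]]])
Processing each element:
  2 is not a list -> append 2
  [[12, [7], [20, 20, 11]], 13, [[5, 11], [15, 10, 8]]] is a list -> unnest recursively -> [12, 7, 20, 20, 11, 13, 5, 11, 15, 10, 8]
= [2, 12, 7, 20, 20, 11, 13, 5, 11, 15, 10, 8]


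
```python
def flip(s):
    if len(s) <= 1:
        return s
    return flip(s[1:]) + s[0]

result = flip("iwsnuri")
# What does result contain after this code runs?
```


flip("iwsnuri")
= flip("wsnuri") + "i"
= flip("snuri") + "w" + "i"
= flip("nuri") + "s" + "w" + "i"
= flip("uri") + "n" + "s" + "w" + "i"
= flip("ri") + "u" + "n" + "s" + "w" + "i"
= flip("i") + "r" + "u" + "n" + "s" + "w" + "i"
= "i" + "r" + "u" + "n" + "s" + "w" + "i"
= "irunswi"


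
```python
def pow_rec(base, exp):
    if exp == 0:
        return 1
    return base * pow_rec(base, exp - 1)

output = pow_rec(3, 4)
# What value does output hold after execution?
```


pow_rec(3, 4)
= 3 * pow_rec(3, 3)
= 3 * 3 * pow_rec(3, 2)
= 3 * 3 * 3 * pow_rec(3, 1)
= 3 * 3 * 3 * 3 * pow_rec(3, 0)
= 3 * 3 * 3 * 3 * 1
= 81


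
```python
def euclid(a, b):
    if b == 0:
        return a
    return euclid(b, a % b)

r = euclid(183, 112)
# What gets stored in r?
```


euclid(183, 112)
= euclid(112, 183 % 112) = euclid(112, 71)
= euclid(71, 112 % 71) = euclid(71, 41)
= euclid(41, 71 % 41) = euclid(41, 30)
= euclid(30, 41 % 30) = euclid(30, 11)
= euclid(11, 30 % 11) = euclid(11, 8)
= euclid(8, 11 % 8) = euclid(8, 3)
= euclid(3, 8 % 3) = euclid(3, 2)
= euclid(2, 3 % 2) = euclid(2, 1)
= euclid(1, 2 % 1) = euclid(1, 0)
b == 0, return a = 1


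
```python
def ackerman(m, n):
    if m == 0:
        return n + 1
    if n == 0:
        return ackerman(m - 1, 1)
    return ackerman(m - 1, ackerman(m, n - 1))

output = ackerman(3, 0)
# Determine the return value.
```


ackerman(3, 0)
n == 0: return ackerman(2, 1)
= ackerman(2, 1) = 5
= 5


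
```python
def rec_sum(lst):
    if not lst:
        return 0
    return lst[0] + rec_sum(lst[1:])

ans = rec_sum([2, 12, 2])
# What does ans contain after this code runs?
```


rec_sum([2, 12, 2])
= 2 + rec_sum([12, 2])
= 2 + 12 + rec_sum([2])
= 2 + 12 + 2 + rec_sum([])
= 2 + 12 + 2 + 0
= 16


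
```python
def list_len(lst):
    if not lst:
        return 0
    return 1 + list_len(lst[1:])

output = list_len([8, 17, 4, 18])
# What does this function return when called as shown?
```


list_len([8, 17, 4, 18])
= 1 + list_len([17, 4, 18])
= 1 + 1 + list_len([4, 18])
= 1 + 1 + 1 + list_len([18])
= 1 + 1 + 1 + 1 + list_len([])
= 1 + 1 + 1 + 1 + 0
= 4


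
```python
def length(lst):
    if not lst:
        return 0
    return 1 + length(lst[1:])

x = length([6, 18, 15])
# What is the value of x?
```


length([6, 18, 15])
= 1 + length([18, 15])
= 1 + 1 + length([15])
= 1 + 1 + 1 + length([])
= 1 + 1 + 1 + 0
= 3


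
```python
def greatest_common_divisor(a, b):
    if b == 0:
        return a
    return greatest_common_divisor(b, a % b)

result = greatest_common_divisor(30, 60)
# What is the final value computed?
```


greatest_common_divisor(30, 60)
= greatest_common_divisor(60, 30 % 60) = greatest_common_divisor(60, 30)
= greatest_common_divisor(30, 60 % 30) = greatest_common_divisor(30, 0)
b == 0, return a = 30


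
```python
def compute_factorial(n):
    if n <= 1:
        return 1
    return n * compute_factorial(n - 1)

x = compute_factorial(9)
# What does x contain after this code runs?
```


compute_factorial(9)
= 9 * compute_factorial(8)
= 9 * 8 * compute_factorial(7)
= 9 * 8 * 7 * compute_factorial(6)
= 9 * 8 * 7 * 6 * compute_factorial(5)
= 9 * 8 * 7 * 6 * 5 * compute_factorial(4)
= 9 * 8 * 7 * 6 * 5 * 4 * compute_factorial(3)
= 9 * 8 * 7 * 6 * 5 * 4 * 3 * compute_factorial(2)
= 9 * 8 * 7 * 6 * 5 * 4 * 3 * 2 * compute_factorial(1)
= 9 * 8 * 7 * 6 * 5 * 4 * 3 * 2 * 1
= 362880


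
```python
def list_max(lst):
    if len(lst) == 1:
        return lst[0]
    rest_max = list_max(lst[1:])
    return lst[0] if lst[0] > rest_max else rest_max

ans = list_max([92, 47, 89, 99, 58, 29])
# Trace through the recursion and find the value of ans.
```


list_max([92, 47, 89, 99, 58, 29])
= compare 92 with list_max([47, 89, 99, 58, 29])
= compare 47 with list_max([89, 99, 58, 29])
= compare 89 with list_max([99, 58, 29])
= compare 99 with list_max([58, 29])
= compare 58 with list_max([29])
Base: list_max([29]) = 29
compare 58 with 29: max = 58
compare 99 with 58: max = 99
compare 89 with 99: max = 99
compare 47 with 99: max = 99
compare 92 with 99: max = 99
= 99


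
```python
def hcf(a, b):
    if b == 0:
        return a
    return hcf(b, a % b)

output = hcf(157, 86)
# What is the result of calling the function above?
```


hcf(157, 86)
= hcf(86, 157 % 86) = hcf(86, 71)
= hcf(71, 86 % 71) = hcf(71, 15)
= hcf(15, 71 % 15) = hcf(15, 11)
= hcf(11, 15 % 11) = hcf(11, 4)
= hcf(4, 11 % 4) = hcf(4, 3)
= hcf(3, 4 % 3) = hcf(3, 1)
= hcf(1, 3 % 1) = hcf(1, 0)
b == 0, return a = 1


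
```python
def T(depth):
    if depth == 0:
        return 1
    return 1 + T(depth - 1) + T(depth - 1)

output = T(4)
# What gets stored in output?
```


T(4)
= 1 + T(3) + T(3)
= 1 + 2 * T(3)
T(k) = 2^(k+1) - 1
T(0) = 1
T(1) = 3
T(2) = 7
T(3) = 15
T(4) = 31
T(4) = 2^5 - 1 = 31


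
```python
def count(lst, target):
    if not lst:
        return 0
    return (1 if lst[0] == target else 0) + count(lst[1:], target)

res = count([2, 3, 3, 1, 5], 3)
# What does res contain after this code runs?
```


count([2, 3, 3, 1, 5], 3)
lst[0]=2 != 3: 0 + count([3, 3, 1, 5], 3)
lst[0]=3 == 3: 1 + count([3, 1, 5], 3)
lst[0]=3 == 3: 1 + count([1, 5], 3)
lst[0]=1 != 3: 0 + count([5], 3)
lst[0]=5 != 3: 0 + count([], 3)
= 2


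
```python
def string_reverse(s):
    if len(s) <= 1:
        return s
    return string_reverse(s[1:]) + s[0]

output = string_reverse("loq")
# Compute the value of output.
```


string_reverse("loq")
= string_reverse("oq") + "l"
= string_reverse("q") + "o" + "l"
= "q" + "o" + "l"
= "qol"


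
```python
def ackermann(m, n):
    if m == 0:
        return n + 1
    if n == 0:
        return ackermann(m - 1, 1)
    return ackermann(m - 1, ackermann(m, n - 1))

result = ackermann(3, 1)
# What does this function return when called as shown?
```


ackermann(3, 1)
= ackermann(2, ackermann(3, 0))
First compute ackermann(3, 0) = 5
= ackermann(2, 5)
= 13


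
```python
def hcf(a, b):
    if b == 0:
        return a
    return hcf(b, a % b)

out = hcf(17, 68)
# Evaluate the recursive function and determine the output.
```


hcf(17, 68)
= hcf(68, 17 % 68) = hcf(68, 17)
= hcf(17, 68 % 17) = hcf(17, 0)
b == 0, return a = 17


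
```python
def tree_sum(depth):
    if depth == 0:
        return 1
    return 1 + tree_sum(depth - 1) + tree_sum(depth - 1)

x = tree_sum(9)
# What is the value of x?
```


tree_sum(9)
= 1 + tree_sum(8) + tree_sum(8)
= 1 + 2 * tree_sum(8)
tree_sum(k) = 2^(k+1) - 1
tree_sum(0) = 1
tree_sum(1) = 3
tree_sum(2) = 7
tree_sum(3) = 15
tree_sum(4) = 31
tree_sum(9) = 2^10 - 1 = 1023


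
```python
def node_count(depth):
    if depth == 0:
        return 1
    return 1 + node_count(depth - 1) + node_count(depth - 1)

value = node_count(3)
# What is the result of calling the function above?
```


node_count(3)
= 1 + node_count(2) + node_count(2)
= 1 + 2 * node_count(2)
node_count(k) = 2^(k+1) - 1
node_count(0) = 1
node_count(1) = 3
node_count(2) = 7
node_count(3) = 15
node_count(3) = 2^4 - 1 = 15


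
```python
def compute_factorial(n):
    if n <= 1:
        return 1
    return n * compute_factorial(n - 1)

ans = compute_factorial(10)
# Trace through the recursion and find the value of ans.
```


compute_factorial(10)
= 10 * compute_factorial(9)
= 10 * 9 * compute_factorial(8)
= 10 * 9 * 8 * compute_factorial(7)
= 10 * 9 * 8 * 7 * compute_factorial(6)
= 10 * 9 * 8 * 7 * 6 * compute_factorial(5)
= 10 * 9 * 8 * 7 * 6 * 5 * compute_factorial(4)
= 10 * 9 * 8 * 7 * 6 * 5 * 4 * compute_factorial(3)
= 10 * 9 * 8 * 7 * 6 * 5 * 4 * 3 * compute_factorial(2)
= 10 * 9 * 8 * 7 * 6 * 5 * 4 * 3 * 2 * compute_factorial(1)
= 10 * 9 * 8 * 7 * 6 * 5 * 4 * 3 * 2 * 1
= 3628800


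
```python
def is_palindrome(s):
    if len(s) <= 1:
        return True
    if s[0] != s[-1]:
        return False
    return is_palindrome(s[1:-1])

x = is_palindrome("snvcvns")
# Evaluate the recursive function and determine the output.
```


is_palindrome("snvcvns")
"snvcvns": s[0]='s' == s[-1]='s' -> is_palindrome("nvcvn")
"nvcvn": s[0]='n' == s[-1]='n' -> is_palindrome("vcv")
"vcv": s[0]='v' == s[-1]='v' -> is_palindrome("c")
"c": len <= 1 -> True
= True


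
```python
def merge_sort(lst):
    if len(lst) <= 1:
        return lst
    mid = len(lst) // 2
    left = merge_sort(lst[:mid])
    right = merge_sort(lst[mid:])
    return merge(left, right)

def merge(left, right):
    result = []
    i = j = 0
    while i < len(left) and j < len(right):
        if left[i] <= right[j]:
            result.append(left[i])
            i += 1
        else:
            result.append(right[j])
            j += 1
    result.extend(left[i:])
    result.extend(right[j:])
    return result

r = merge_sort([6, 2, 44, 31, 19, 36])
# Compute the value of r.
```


merge_sort([6, 2, 44, 31, 19, 36])
Split into [6, 2, 44] and [31, 19, 36]
Left sorted: [2, 6, 44]
Right sorted: [19, 31, 36]
Merge [2, 6, 44] and [19, 31, 36]
= [2, 6, 19, 31, 36, 44]


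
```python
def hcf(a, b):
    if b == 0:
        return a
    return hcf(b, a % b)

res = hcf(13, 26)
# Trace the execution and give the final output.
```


hcf(13, 26)
= hcf(26, 13 % 26) = hcf(26, 13)
= hcf(13, 26 % 13) = hcf(13, 0)
b == 0, return a = 13


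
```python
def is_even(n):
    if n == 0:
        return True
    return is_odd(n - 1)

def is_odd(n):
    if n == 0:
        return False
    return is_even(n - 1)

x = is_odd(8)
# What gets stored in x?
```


is_odd(8)
= is_even(7)
= is_odd(6)
= is_even(5)
= is_odd(4)
= is_even(3)
= is_odd(2)
= is_even(1)
= is_odd(0)
n == 0: return False
= False


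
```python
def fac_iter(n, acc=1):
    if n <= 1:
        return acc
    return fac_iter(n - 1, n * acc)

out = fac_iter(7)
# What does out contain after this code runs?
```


fac_iter(7, 1)
= fac_iter(6, 7 * 1) = fac_iter(6, 7)
= fac_iter(5, 6 * 7) = fac_iter(5, 42)
= fac_iter(4, 5 * 42) = fac_iter(4, 210)
= fac_iter(3, 4 * 210) = fac_iter(3, 840)
= fac_iter(2, 3 * 840) = fac_iter(2, 2520)
= fac_iter(1, 2 * 2520) = fac_iter(1, 5040)
n <= 1, return acc = 5040


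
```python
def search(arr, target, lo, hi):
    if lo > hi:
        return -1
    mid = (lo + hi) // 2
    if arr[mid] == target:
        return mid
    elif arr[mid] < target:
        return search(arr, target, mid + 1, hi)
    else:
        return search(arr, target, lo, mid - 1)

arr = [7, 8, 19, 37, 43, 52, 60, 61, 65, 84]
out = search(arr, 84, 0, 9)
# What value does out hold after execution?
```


search(arr, 84, 0, 9)
lo=0, hi=9, mid=4, arr[mid]=43
43 < 84, search right half
lo=5, hi=9, mid=7, arr[mid]=61
61 < 84, search right half
lo=8, hi=9, mid=8, arr[mid]=65
65 < 84, search right half
lo=9, hi=9, mid=9, arr[mid]=84
arr[9] == 84, found at index 9
= 9


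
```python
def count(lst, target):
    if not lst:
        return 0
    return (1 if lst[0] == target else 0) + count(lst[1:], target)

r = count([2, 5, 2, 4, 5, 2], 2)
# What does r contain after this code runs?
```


count([2, 5, 2, 4, 5, 2], 2)
lst[0]=2 == 2: 1 + count([5, 2, 4, 5, 2], 2)
lst[0]=5 != 2: 0 + count([2, 4, 5, 2], 2)
lst[0]=2 == 2: 1 + count([4, 5, 2], 2)
lst[0]=4 != 2: 0 + count([5, 2], 2)
lst[0]=5 != 2: 0 + count([2], 2)
lst[0]=2 == 2: 1 + count([], 2)
= 3


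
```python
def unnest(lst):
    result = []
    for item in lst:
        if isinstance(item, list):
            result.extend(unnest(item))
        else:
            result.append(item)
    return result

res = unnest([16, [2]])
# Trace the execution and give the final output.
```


unnest([16, [2]])
Processing each element:
  16 is not a list -> append 16
  [2] is a list -> unnest recursively -> [2]
= [16, 2]


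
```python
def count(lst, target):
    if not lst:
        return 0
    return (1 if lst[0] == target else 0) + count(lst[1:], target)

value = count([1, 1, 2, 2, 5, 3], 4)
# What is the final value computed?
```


count([1, 1, 2, 2, 5, 3], 4)
lst[0]=1 != 4: 0 + count([1, 2, 2, 5, 3], 4)
lst[0]=1 != 4: 0 + count([2, 2, 5, 3], 4)
lst[0]=2 != 4: 0 + count([2, 5, 3], 4)
lst[0]=2 != 4: 0 + count([5, 3], 4)
lst[0]=5 != 4: 0 + count([3], 4)
lst[0]=3 != 4: 0 + count([], 4)
= 0


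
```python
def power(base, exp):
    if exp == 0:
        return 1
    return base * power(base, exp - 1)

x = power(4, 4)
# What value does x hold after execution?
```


power(4, 4)
= 4 * power(4, 3)
= 4 * 4 * power(4, 2)
= 4 * 4 * 4 * power(4, 1)
= 4 * 4 * 4 * 4 * power(4, 0)
= 4 * 4 * 4 * 4 * 1
= 256


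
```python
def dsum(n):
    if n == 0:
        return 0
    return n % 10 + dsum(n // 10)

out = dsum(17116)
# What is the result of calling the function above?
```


dsum(17116)
= 6 + dsum(1711)
= 6 + 1 + dsum(171)
= 6 + 1 + 1 + dsum(17)
= 6 + 1 + 1 + 7 + dsum(1)
= 6 + 1 + 1 + 7 + 1 + dsum(0)
= 6 + 1 + 1 + 7 + 1 + 0
= 16


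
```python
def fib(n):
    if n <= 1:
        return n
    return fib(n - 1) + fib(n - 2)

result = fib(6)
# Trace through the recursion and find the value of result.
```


fib(6)
= fib(5) + fib(4)
= (fib(4) + fib(3)) + fib(4)
Computing bottom-up: fib(0)=0, fib(1)=1, fib(2)=1, fib(3)=2, fib(4)=3, fib(5)=5, fib(6)=8
= 8


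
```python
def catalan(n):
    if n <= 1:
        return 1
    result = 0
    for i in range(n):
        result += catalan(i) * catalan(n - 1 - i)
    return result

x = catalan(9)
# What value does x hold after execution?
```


catalan(9)
= sum of catalan(i) * catalan(9-1-i) for i in 0..8
First compute sub-values bottom-up:
  catalan(0) = 1, catalan(1) = 1
  catalan(2) = 1*1 + 1*1 = 2
  catalan(3) = 1*2 + 1*1 + 2*1 = 5
  catalan(4) = 1*5 + 1*2 + 2*1 + 5*1 = 14
  catalan(5) = 1*14 + 1*5 + 2*2 + 5*1 + 14*1 = 42
  catalan(6) = 1*42 + 1*14 + 2*5 + 5*2 + 14*1 + 42*1 = 132
  catalan(7) = 1*132 + 1*42 + 2*14 + 5*5 + 14*2 + 42*1 + 132*1 = 429
  catalan(8) = 1*429 + 1*132 + 2*42 + 5*14 + 14*5 + 42*2 + 132*1 + 429*1 = 1430
Now catalan(9):
  catalan(0)*catalan(8) = 1*1430 = 1430
  catalan(1)*catalan(7) = 1*429 = 429
  catalan(2)*catalan(6) = 2*132 = 264
  catalan(3)*catalan(5) = 5*42 = 210
  catalan(4)*catalan(4) = 14*14 = 196
  catalan(5)*catalan(3) = 42*5 = 210
  catalan(6)*catalan(2) = 132*2 = 264
  catalan(7)*catalan(1) = 429*1 = 429
  catalan(8)*catalan(0) = 1430*1 = 1430
= 1430 + 429 + 264 + 210 + 196 + 210 + 264 + 429 + 1430
= 4862


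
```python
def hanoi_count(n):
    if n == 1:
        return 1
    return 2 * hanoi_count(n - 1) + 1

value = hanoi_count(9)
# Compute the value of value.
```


hanoi_count(9)
= 2 * hanoi_count(8) + 1
= 2 * (2 * hanoi_count(7) + 1) + 1
= 2 * (2 * (2 * hanoi_count(6) + 1) + 1) + 1
= 2 * (2 * (2 * (2 * hanoi_count(5) + 1) + 1) + 1) + 1
= 2 * (2 * (2 * (2 * (2 * hanoi_count(4) + 1) + 1) + 1) + 1) + 1
= 2 * (2 * (2 * (2 * (2 * (2 * hanoi_count(3) + 1) + 1) + 1) + 1) + 1) + 1
= 2 * (2 * (2 * (2 * (2 * (2 * (2 * hanoi_count(2) + 1) + 1) + 1) + 1) + 1) + 1) + 1
= 2 * (2 * (2 * (2 * (2 * (2 * (2 * (2 * hanoi_count(1) + 1) + 1) + 1) + 1) + 1) + 1) + 1) + 1
Now compute bottom-up:
hanoi_count(1) = 1
hanoi_count(2) = 2 * 1 + 1 = 3
hanoi_count(3) = 2 * 3 + 1 = 7
hanoi_count(4) = 2 * 7 + 1 = 15
hanoi_count(5) = 2 * 15 + 1 = 31
hanoi_count(6) = 2 * 31 + 1 = 63
hanoi_count(7) = 2 * 63 + 1 = 127
hanoi_count(8) = 2 * 127 + 1 = 255
hanoi_count(9) = 2 * 255 + 1 = 511
= 511


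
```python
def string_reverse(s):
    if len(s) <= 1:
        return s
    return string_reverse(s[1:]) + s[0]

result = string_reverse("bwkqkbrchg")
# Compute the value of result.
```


string_reverse("bwkqkbrchg")
= string_reverse("wkqkbrchg") + "b"
= string_reverse("kqkbrchg") + "w" + "b"
= string_reverse("qkbrchg") + "k" + "w" + "b"
= string_reverse("kbrchg") + "q" + "k" + "w" + "b"
= string_reverse("brchg") + "k" + "q" + "k" + "w" + "b"
= string_reverse("rchg") + "b" + "k" + "q" + "k" + "w" + "b"
= string_reverse("chg") + "r" + "b" + "k" + "q" + "k" + "w" + "b"
= string_reverse("hg") + "c" + "r" + "b" + "k" + "q" + "k" + "w" + "b"
= string_reverse("g") + "h" + "c" + "r" + "b" + "k" + "q" + "k" + "w" + "b"
= "g" + "h" + "c" + "r" + "b" + "k" + "q" + "k" + "w" + "b"
= "ghcrbkqkwb"


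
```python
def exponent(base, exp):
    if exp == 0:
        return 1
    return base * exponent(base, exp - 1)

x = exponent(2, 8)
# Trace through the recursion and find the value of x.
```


exponent(2, 8)
= 2 * exponent(2, 7)
= 2 * 2 * exponent(2, 6)
= 2 * 2 * 2 * exponent(2, 5)
= 2 * 2 * 2 * 2 * exponent(2, 4)
= 2 * 2 * 2 * 2 * 2 * exponent(2, 3)
= 2 * 2 * 2 * 2 * 2 * 2 * exponent(2, 2)
= 2 * 2 * 2 * 2 * 2 * 2 * 2 * exponent(2, 1)
= 2 * 2 * 2 * 2 * 2 * 2 * 2 * 2 * exponent(2, 0)
= 2 * 2 * 2 * 2 * 2 * 2 * 2 * 2 * 1
= 256


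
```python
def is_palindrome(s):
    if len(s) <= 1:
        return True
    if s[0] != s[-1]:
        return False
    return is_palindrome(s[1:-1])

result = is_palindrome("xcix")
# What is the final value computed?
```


is_palindrome("xcix")
"xcix": s[0]='x' == s[-1]='x' -> is_palindrome("ci")
"ci": s[0]='c' != s[-1]='i' -> False
= False


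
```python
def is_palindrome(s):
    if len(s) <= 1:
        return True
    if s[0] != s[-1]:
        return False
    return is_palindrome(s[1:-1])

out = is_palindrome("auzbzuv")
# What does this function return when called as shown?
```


is_palindrome("auzbzuv")
"auzbzuv": s[0]='a' != s[-1]='v' -> False
= False


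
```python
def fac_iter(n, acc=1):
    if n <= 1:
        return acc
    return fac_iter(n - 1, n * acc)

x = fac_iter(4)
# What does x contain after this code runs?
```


fac_iter(4, 1)
= fac_iter(3, 4 * 1) = fac_iter(3, 4)
= fac_iter(2, 3 * 4) = fac_iter(2, 12)
= fac_iter(1, 2 * 12) = fac_iter(1, 24)
n <= 1, return acc = 24


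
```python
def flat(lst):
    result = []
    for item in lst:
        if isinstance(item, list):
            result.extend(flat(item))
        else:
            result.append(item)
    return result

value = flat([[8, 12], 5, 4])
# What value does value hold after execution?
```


flat([[8, 12], 5, 4])
Processing each element:
  [8, 12] is a list -> flat recursively -> [8, 12]
  5 is not a list -> append 5
  4 is not a list -> append 4
= [8, 12, 5, 4]


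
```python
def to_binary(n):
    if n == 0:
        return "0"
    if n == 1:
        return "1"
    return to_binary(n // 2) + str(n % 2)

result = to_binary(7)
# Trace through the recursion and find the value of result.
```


to_binary(7)
= to_binary(3) + "1"
= to_binary(1) + "1" + "1"
= "1" + "1" + "1"
= "111"


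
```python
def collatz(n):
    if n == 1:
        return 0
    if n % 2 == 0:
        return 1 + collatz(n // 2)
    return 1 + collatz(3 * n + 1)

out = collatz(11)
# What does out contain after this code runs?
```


collatz(11)
11 is odd -> 3*11+1 = 34 -> collatz(34)
34 is even -> collatz(17)
17 is odd -> 3*17+1 = 52 -> collatz(52)
52 is even -> collatz(26)
26 is even -> collatz(13)
13 is odd -> 3*13+1 = 40 -> collatz(40)
40 is even -> collatz(20)
20 is even -> collatz(10)
10 is even -> collatz(5)
5 is odd -> 3*5+1 = 16 -> collatz(16)
16 is even -> collatz(8)
8 is even -> collatz(4)
4 is even -> collatz(2)
2 is even -> collatz(1)
Reached 1 after 14 steps
= 14


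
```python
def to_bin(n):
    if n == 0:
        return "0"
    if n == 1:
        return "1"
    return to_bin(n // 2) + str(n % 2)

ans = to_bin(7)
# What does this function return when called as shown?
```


to_bin(7)
= to_bin(3) + "1"
= to_bin(1) + "1" + "1"
= "1" + "1" + "1"
= "111"


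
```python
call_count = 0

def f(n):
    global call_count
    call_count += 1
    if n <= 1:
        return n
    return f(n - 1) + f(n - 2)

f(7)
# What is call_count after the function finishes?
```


f(7) calls f(6) and f(5); each non-base call branches into two more.
Let C(k) = total number of calls made by f(k), including the call to f(k) itself.
Base cases: C(0) = 1, C(1) = 1
Recurrence: C(k) = 1 + C(k-1) + C(k-2)
  C(2) = 1 + C(1) + C(0) = 1 + 1 + 1 = 3
  C(3) = 1 + C(2) + C(1) = 1 + 3 + 1 = 5
  C(4) = 1 + C(3) + C(2) = 1 + 5 + 3 = 9
  C(5) = 1 + C(4) + C(3) = 1 + 9 + 5 = 15
  C(6) = 1 + C(5) + C(4) = 1 + 15 + 9 = 25
  C(7) = 1 + C(6) + C(5) = 1 + 25 + 15 = 41
Total calls = C(7) = 41


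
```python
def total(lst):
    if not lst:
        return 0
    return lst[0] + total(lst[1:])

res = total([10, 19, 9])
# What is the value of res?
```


total([10, 19, 9])
= 10 + total([19, 9])
= 10 + 19 + total([9])
= 10 + 19 + 9 + total([])
= 10 + 19 + 9 + 0
= 38


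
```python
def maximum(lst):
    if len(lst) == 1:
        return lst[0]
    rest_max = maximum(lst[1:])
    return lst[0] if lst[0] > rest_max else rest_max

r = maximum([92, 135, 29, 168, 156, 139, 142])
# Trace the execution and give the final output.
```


maximum([92, 135, 29, 168, 156, 139, 142])
= compare 92 with maximum([135, 29, 168, 156, 139, 142])
= compare 135 with maximum([29, 168, 156, 139, 142])
= compare 29 with maximum([168, 156, 139, 142])
= compare 168 with maximum([156, 139, 142])
= compare 156 with maximum([139, 142])
= compare 139 with maximum([142])
Base: maximum([142]) = 142
compare 139 with 142: max = 142
compare 156 with 142: max = 156
compare 168 with 156: max = 168
compare 29 with 168: max = 168
compare 135 with 168: max = 168
compare 92 with 168: max = 168
= 168


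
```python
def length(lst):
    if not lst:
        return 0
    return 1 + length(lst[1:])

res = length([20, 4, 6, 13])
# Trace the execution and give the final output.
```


length([20, 4, 6, 13])
= 1 + length([4, 6, 13])
= 1 + 1 + length([6, 13])
= 1 + 1 + 1 + length([13])
= 1 + 1 + 1 + 1 + length([])
= 1 + 1 + 1 + 1 + 0
= 4


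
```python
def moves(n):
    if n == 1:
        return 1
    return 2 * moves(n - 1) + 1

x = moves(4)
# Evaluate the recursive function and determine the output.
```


moves(4)
= 2 * moves(3) + 1
= 2 * (2 * moves(2) + 1) + 1
= 2 * (2 * (2 * moves(1) + 1) + 1) + 1
Now compute bottom-up:
moves(1) = 1
moves(2) = 2 * 1 + 1 = 3
moves(3) = 2 * 3 + 1 = 7
moves(4) = 2 * 7 + 1 = 15
= 15


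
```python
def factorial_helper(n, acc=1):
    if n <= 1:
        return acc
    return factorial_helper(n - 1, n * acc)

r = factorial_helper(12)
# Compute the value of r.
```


factorial_helper(12, 1)
= factorial_helper(11, 12 * 1) = factorial_helper(11, 12)
= factorial_helper(10, 11 * 12) = factorial_helper(10, 132)
= factorial_helper(9, 10 * 132) = factorial_helper(9, 1320)
= factorial_helper(8, 9 * 1320) = factorial_helper(8, 11880)
= factorial_helper(7, 8 * 11880) = factorial_helper(7, 95040)
= factorial_helper(6, 7 * 95040) = factorial_helper(6, 665280)
= factorial_helper(5, 6 * 665280) = factorial_helper(5, 3991680)
= factorial_helper(4, 5 * 3991680) = factorial_helper(4, 19958400)
= factorial_helper(3, 4 * 19958400) = factorial_helper(3, 79833600)
= factorial_helper(2, 3 * 79833600) = factorial_helper(2, 239500800)
= factorial_helper(1, 2 * 239500800) = factorial_helper(1, 479001600)
n <= 1, return acc = 479001600


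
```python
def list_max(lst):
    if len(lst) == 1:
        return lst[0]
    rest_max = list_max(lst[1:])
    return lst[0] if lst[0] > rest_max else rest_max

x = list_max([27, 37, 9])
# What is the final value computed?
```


list_max([27, 37, 9])
= compare 27 with list_max([37, 9])
= compare 37 with list_max([9])
Base: list_max([9]) = 9
compare 37 with 9: max = 37
compare 27 with 37: max = 37
= 37


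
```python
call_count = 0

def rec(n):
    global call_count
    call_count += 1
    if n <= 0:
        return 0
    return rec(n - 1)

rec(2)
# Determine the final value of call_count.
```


rec(2) calls rec(1) calls ... calls rec(0)
Total calls: 2 + 1 (for base case) = 3


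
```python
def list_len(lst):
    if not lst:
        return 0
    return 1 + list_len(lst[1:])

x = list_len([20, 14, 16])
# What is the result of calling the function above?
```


list_len([20, 14, 16])
= 1 + list_len([14, 16])
= 1 + 1 + list_len([16])
= 1 + 1 + 1 + list_len([])
= 1 + 1 + 1 + 0
= 3


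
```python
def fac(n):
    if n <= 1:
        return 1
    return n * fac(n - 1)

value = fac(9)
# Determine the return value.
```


fac(9)
= 9 * fac(8)
= 9 * 8 * fac(7)
= 9 * 8 * 7 * fac(6)
= 9 * 8 * 7 * 6 * fac(5)
= 9 * 8 * 7 * 6 * 5 * fac(4)
= 9 * 8 * 7 * 6 * 5 * 4 * fac(3)
= 9 * 8 * 7 * 6 * 5 * 4 * 3 * fac(2)
= 9 * 8 * 7 * 6 * 5 * 4 * 3 * 2 * fac(1)
= 9 * 8 * 7 * 6 * 5 * 4 * 3 * 2 * 1
= 362880


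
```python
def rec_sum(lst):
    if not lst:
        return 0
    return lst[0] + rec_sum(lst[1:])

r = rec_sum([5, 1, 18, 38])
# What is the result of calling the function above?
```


rec_sum([5, 1, 18, 38])
= 5 + rec_sum([1, 18, 38])
= 5 + 1 + rec_sum([18, 38])
= 5 + 1 + 18 + rec_sum([38])
= 5 + 1 + 18 + 38 + rec_sum([])
= 5 + 1 + 18 + 38 + 0
= 62


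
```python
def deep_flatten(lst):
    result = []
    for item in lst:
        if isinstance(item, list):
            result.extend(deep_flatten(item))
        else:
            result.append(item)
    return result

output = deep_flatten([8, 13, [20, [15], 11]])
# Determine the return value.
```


deep_flatten([8, 13, [20, [15], 11]])
Processing each element:
  8 is not a list -> append 8
  13 is not a list -> append 13
  [20, [15], 11] is a list -> deep_flatten recursively -> [20, 15, 11]
= [8, 13, 20, 15, 11]


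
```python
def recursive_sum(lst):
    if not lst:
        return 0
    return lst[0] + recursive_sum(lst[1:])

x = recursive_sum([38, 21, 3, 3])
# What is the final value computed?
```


recursive_sum([38, 21, 3, 3])
= 38 + recursive_sum([21, 3, 3])
= 38 + 21 + recursive_sum([3, 3])
= 38 + 21 + 3 + recursive_sum([3])
= 38 + 21 + 3 + 3 + recursive_sum([])
= 38 + 21 + 3 + 3 + 0
= 65


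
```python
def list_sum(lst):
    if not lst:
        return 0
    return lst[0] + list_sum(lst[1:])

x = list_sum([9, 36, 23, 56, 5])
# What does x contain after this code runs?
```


list_sum([9, 36, 23, 56, 5])
= 9 + list_sum([36, 23, 56, 5])
= 9 + 36 + list_sum([23, 56, 5])
= 9 + 36 + 23 + list_sum([56, 5])
= 9 + 36 + 23 + 56 + list_sum([5])
= 9 + 36 + 23 + 56 + 5 + list_sum([])
= 9 + 36 + 23 + 56 + 5 + 0
= 129


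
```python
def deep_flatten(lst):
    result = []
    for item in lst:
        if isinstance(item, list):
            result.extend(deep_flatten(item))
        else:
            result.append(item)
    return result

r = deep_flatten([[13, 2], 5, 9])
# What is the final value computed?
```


deep_flatten([[13, 2], 5, 9])
Processing each element:
  [13, 2] is a list -> deep_flatten recursively -> [13, 2]
  5 is not a list -> append 5
  9 is not a list -> append 9
= [13, 2, 5, 9]
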